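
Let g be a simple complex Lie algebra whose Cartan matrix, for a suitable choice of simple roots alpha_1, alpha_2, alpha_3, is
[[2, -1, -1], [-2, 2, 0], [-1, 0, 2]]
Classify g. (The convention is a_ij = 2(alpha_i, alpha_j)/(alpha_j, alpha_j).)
The matrix has rank 3 with 2's on the diagonal. Reading the off-diagonal entries as Dynkin edges (a single edge where a_ij = a_ji = -1; a double or triple edge where a_ij * a_ji = 2 or 3), the diagram is a chain of 3 nodes with a double edge at one end; the terminal node there is the unique long simple root (C_3). One simple-root ordering that puts it in standard form is (alpha_3, alpha_1, alpha_2). So the algebra is type C_3, i.e. sp(6).

C3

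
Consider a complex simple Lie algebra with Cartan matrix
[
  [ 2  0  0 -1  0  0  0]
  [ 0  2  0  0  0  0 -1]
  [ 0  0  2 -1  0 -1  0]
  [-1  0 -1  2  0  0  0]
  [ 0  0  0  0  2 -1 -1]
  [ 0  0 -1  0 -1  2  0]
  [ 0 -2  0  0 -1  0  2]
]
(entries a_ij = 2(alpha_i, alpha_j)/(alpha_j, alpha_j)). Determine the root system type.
B_7

The matrix has rank 7 with 2's on the diagonal. Reading the off-diagonal entries as Dynkin edges (a single edge where a_ij = a_ji = -1; a double or triple edge where a_ij * a_ji = 2 or 3), the diagram is a chain of 7 nodes with a double edge at one end; the terminal node there is the unique short simple root (B_7). One simple-root ordering that puts it in standard form is (alpha_1, alpha_4, alpha_3, alpha_6, alpha_5, alpha_7, alpha_2). So the algebra is type B_7, i.e. so(15).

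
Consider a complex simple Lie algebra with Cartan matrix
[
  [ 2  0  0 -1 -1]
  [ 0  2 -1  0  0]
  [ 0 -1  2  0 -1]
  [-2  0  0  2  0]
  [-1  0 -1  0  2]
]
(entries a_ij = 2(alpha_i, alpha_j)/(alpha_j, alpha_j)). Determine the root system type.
The matrix has rank 5 with 2's on the diagonal. Reading the off-diagonal entries as Dynkin edges (a single edge where a_ij = a_ji = -1; a double or triple edge where a_ij * a_ji = 2 or 3), the diagram is a chain of 5 nodes with a double edge at one end; the terminal node there is the unique long simple root (C_5). One simple-root ordering that puts it in standard form is (alpha_2, alpha_3, alpha_5, alpha_1, alpha_4). So the algebra is type C_5, i.e. sp(10).

type C_5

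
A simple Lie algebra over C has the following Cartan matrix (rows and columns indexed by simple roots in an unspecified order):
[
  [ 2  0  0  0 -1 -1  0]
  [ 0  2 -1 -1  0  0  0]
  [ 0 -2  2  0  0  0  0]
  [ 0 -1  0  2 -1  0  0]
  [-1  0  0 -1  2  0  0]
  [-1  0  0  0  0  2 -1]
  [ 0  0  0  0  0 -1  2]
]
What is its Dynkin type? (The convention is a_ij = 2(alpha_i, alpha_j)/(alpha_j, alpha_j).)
type C_7

The matrix has rank 7 with 2's on the diagonal. Reading the off-diagonal entries as Dynkin edges (a single edge where a_ij = a_ji = -1; a double or triple edge where a_ij * a_ji = 2 or 3), the diagram is a chain of 7 nodes with a double edge at one end; the terminal node there is the unique long simple root (C_7). One simple-root ordering that puts it in standard form is (alpha_7, alpha_6, alpha_1, alpha_5, alpha_4, alpha_2, alpha_3). So the algebra is type C_7, i.e. sp(14).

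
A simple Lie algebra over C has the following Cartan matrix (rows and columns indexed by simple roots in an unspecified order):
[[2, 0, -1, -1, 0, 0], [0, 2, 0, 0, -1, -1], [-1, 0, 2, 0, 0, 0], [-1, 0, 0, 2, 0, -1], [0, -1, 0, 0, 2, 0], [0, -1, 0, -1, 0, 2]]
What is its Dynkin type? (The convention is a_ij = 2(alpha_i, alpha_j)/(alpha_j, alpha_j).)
The matrix has rank 6 with 2's on the diagonal. Reading the off-diagonal entries as Dynkin edges (a single edge where a_ij = a_ji = -1; a double or triple edge where a_ij * a_ji = 2 or 3), the diagram is a chain of 6 nodes with single edges (A_6). One simple-root ordering that puts it in standard form is (alpha_5, alpha_2, alpha_6, alpha_4, alpha_1, alpha_3). So the algebra is type A_6, i.e. sl(7).

A_6 (sl(7))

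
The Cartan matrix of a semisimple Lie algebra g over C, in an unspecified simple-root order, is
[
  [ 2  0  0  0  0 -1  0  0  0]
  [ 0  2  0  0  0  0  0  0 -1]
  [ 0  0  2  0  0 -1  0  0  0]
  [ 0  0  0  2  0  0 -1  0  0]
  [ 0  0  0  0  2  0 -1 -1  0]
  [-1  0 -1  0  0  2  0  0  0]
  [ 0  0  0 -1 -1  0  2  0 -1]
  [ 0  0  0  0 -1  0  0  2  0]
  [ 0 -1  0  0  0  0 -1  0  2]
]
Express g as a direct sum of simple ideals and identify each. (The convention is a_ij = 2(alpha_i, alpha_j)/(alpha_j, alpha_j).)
type A_3 ⊕ type E_6

The diagram associated to this matrix has two connected components: the simple roots {alpha_1, alpha_3, alpha_6} form a chain of 3 nodes with single edges (A_3), and {alpha_2, alpha_4, alpha_5, alpha_7, alpha_8, alpha_9} form a chain of 5 nodes with one extra node attached to the third node from one end (E_6). A semisimple Lie algebra decomposes uniquely as the direct sum of simple ideals, one per connected component of its Dynkin diagram, so g ≅ A_3 ⊕ E_6 (dimension 15 + 78 = 93).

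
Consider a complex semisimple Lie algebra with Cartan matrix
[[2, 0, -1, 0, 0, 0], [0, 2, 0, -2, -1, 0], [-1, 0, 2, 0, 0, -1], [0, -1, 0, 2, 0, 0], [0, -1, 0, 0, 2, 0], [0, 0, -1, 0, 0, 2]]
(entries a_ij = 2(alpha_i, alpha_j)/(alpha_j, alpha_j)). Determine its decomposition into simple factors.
The diagram associated to this matrix has two connected components: the simple roots {alpha_1, alpha_3, alpha_6} form a chain of 3 nodes with single edges (A_3), and {alpha_2, alpha_4, alpha_5} form a chain of 3 nodes with a double edge at one end; the terminal node there is the unique short simple root (B_3). A semisimple Lie algebra decomposes uniquely as the direct sum of simple ideals, one per connected component of its Dynkin diagram, so g ≅ A_3 ⊕ B_3 (dimension 15 + 21 = 36).

A3 ⊕ B3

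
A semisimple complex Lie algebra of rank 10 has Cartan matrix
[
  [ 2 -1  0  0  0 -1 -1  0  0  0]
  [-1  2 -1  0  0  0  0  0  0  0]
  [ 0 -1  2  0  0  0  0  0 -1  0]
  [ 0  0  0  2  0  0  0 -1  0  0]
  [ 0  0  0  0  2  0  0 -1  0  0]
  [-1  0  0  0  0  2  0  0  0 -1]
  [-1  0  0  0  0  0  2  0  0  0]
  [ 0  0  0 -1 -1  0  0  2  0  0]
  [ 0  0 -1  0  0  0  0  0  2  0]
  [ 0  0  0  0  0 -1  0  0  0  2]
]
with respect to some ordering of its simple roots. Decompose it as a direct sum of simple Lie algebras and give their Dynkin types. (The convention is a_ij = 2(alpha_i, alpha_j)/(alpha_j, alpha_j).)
The diagram associated to this matrix has two connected components: the simple roots {alpha_4, alpha_5, alpha_8} form a chain of 3 nodes with single edges (A_3), and {alpha_1, alpha_2, alpha_3, alpha_6, alpha_7, alpha_9, alpha_10} form a chain of 6 nodes with one extra node attached to the third node from one end (E_7). A semisimple Lie algebra decomposes uniquely as the direct sum of simple ideals, one per connected component of its Dynkin diagram, so g ≅ A_3 ⊕ E_7 (dimension 15 + 133 = 148).

type A_3 + type E_7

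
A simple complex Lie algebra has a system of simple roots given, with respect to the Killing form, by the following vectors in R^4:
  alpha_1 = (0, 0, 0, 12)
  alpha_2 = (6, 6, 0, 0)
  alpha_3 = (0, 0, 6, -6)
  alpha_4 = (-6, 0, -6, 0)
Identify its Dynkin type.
type C_4

Compute the Cartan integers a_ij = 2(alpha_i, alpha_j)/(alpha_j, alpha_j); the resulting 4x4 Cartan matrix is
[[2, 0, -2, 0], [0, 2, 0, -1], [-1, 0, 2, -1], [0, -1, -1, 2]].
The roots have two lengths (squared-length ratio 2:1); the short ones are alpha_{2,3,4}. The associated Dynkin diagram is a chain of 4 nodes with a double edge at one end; the terminal node there is the unique long simple root (C_4), so the type is C_4 (the algebra sp(8)).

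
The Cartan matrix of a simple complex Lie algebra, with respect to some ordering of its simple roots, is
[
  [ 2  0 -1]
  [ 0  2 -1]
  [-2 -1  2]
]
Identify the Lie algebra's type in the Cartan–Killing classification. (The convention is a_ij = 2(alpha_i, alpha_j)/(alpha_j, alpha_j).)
type B_3

The matrix has rank 3 with 2's on the diagonal. Reading the off-diagonal entries as Dynkin edges (a single edge where a_ij = a_ji = -1; a double or triple edge where a_ij * a_ji = 2 or 3), the diagram is a chain of 3 nodes with a double edge at one end; the terminal node there is the unique short simple root (B_3). One simple-root ordering that puts it in standard form is (alpha_2, alpha_3, alpha_1). So the algebra is type B_3, i.e. so(7).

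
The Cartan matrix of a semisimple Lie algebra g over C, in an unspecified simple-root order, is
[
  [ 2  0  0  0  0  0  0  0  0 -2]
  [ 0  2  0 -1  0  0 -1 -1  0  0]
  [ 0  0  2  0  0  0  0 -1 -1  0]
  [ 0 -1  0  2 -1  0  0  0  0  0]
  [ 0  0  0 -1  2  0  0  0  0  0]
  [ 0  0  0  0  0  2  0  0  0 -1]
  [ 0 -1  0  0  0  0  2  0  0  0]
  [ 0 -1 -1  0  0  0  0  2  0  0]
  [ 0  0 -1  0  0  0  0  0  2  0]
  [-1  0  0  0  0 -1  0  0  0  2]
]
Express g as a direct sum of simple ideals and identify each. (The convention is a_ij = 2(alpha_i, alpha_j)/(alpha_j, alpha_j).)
The diagram associated to this matrix has two connected components: the simple roots {alpha_1, alpha_6, alpha_10} form a chain of 3 nodes with a double edge at one end; the terminal node there is the unique long simple root (C_3), and {alpha_2, alpha_3, alpha_4, alpha_5, alpha_7, alpha_8, alpha_9} form a chain of 6 nodes with one extra node attached to the third node from one end (E_7). A semisimple Lie algebra decomposes uniquely as the direct sum of simple ideals, one per connected component of its Dynkin diagram, so g ≅ C_3 ⊕ E_7 (dimension 21 + 133 = 154).

C3 + E7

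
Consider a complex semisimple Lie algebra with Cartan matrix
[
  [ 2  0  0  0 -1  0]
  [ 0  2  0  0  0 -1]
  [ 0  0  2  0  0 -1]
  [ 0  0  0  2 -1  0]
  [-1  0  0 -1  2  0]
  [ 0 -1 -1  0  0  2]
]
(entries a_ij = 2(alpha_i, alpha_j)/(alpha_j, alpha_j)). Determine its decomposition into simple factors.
type A_3 + type A_3

The diagram associated to this matrix has two connected components: the simple roots {alpha_1, alpha_4, alpha_5} form a chain of 3 nodes with single edges (A_3), and {alpha_2, alpha_3, alpha_6} form a chain of 3 nodes with single edges (A_3). A semisimple Lie algebra decomposes uniquely as the direct sum of simple ideals, one per connected component of its Dynkin diagram, so g ≅ A_3 ⊕ A_3 (dimension 15 + 15 = 30).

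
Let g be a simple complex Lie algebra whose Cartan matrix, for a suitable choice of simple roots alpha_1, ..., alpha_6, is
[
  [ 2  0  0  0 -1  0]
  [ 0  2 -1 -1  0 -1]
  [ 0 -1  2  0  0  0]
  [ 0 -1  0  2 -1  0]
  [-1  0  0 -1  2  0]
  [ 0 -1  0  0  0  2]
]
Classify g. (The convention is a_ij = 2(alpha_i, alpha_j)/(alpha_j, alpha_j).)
The matrix has rank 6 with 2's on the diagonal. Reading the off-diagonal entries as Dynkin edges (a single edge where a_ij = a_ji = -1; a double or triple edge where a_ij * a_ji = 2 or 3), the diagram is a chain of 4 nodes with a fork of two nodes at one end (D_6). One simple-root ordering that puts it in standard form is (alpha_1, alpha_5, alpha_4, alpha_2, alpha_6, alpha_3). So the algebra is type D_6, i.e. so(12).

D6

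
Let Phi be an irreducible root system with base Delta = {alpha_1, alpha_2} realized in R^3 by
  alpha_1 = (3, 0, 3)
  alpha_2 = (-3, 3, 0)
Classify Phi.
type A_2

Compute the Cartan integers a_ij = 2(alpha_i, alpha_j)/(alpha_j, alpha_j); the resulting 2x2 Cartan matrix is
[[2, -1], [-1, 2]].
All simple roots have the same length, so the diagram is simply laced. The associated Dynkin diagram is a chain of 2 nodes with single edges (A_2), so the type is A_2 (the algebra sl(3)).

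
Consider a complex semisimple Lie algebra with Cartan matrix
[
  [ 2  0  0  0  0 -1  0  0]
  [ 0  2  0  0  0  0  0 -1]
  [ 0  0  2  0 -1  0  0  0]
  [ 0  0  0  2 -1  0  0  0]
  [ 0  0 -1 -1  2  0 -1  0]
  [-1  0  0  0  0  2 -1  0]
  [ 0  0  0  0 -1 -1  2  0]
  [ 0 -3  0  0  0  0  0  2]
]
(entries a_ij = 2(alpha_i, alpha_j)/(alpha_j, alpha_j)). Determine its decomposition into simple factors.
type D_6 ⊕ type G_2

The diagram associated to this matrix has two connected components: the simple roots {alpha_1, alpha_3, alpha_4, alpha_5, alpha_6, alpha_7} form a chain of 4 nodes with a fork of two nodes at one end (D_6), and {alpha_2, alpha_8} form two nodes joined by a triple edge (G_2). A semisimple Lie algebra decomposes uniquely as the direct sum of simple ideals, one per connected component of its Dynkin diagram, so g ≅ D_6 ⊕ G_2 (dimension 66 + 14 = 80).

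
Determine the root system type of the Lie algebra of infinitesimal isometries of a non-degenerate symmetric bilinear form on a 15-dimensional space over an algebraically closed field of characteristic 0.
This is so(15) with 15 odd, which has dimension 15(15-1)/2 = 105 and rank (15-1)/2 = 7. In the classification of classical Lie algebras, the orthogonal algebra so(2n+1) in an odd number of variables has type B_n; here n = 7, so the Dynkin diagram is a chain of 7 nodes with a double edge at one end; the terminal node there is the unique short simple root (B_7). Hence the type is B_7.

B_7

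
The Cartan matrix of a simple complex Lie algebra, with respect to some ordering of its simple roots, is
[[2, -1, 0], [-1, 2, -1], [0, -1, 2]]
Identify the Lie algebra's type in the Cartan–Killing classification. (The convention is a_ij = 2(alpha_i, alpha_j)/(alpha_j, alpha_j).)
The matrix has rank 3 with 2's on the diagonal. Reading the off-diagonal entries as Dynkin edges (a single edge where a_ij = a_ji = -1; a double or triple edge where a_ij * a_ji = 2 or 3), the diagram is a chain of 3 nodes with single edges (A_3). One simple-root ordering that puts it in standard form is (alpha_3, alpha_2, alpha_1). So the algebra is type A_3, i.e. sl(4).

A_3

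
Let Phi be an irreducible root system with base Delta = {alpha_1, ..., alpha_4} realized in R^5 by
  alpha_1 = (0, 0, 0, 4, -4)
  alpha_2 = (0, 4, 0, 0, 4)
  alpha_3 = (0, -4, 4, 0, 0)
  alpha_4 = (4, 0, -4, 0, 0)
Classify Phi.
A4

Compute the Cartan integers a_ij = 2(alpha_i, alpha_j)/(alpha_j, alpha_j); the resulting 4x4 Cartan matrix is
[[2, -1, 0, 0], [-1, 2, -1, 0], [0, -1, 2, -1], [0, 0, -1, 2]].
All simple roots have the same length, so the diagram is simply laced. The associated Dynkin diagram is a chain of 4 nodes with single edges (A_4), so the type is A_4 (the algebra sl(5)).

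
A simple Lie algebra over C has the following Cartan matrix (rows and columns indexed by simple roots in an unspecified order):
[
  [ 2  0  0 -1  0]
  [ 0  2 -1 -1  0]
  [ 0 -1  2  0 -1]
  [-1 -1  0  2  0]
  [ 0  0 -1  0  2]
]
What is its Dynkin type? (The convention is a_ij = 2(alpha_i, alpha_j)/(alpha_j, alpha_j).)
A5

The matrix has rank 5 with 2's on the diagonal. Reading the off-diagonal entries as Dynkin edges (a single edge where a_ij = a_ji = -1; a double or triple edge where a_ij * a_ji = 2 or 3), the diagram is a chain of 5 nodes with single edges (A_5). One simple-root ordering that puts it in standard form is (alpha_1, alpha_4, alpha_2, alpha_3, alpha_5). So the algebra is type A_5, i.e. sl(6).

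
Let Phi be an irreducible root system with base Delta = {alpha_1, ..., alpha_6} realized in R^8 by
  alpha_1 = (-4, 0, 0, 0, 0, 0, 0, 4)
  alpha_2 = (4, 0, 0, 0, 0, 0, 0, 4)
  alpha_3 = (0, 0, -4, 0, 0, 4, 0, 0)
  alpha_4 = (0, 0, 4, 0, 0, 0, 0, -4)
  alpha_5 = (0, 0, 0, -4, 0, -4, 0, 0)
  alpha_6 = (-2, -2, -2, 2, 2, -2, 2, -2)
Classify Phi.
Compute the Cartan integers a_ij = 2(alpha_i, alpha_j)/(alpha_j, alpha_j); the resulting 6x6 Cartan matrix is
[[2, 0, 0, -1, 0, 0], [0, 2, 0, -1, 0, -1], [0, 0, 2, -1, -1, 0], [-1, -1, -1, 2, 0, 0], [0, 0, -1, 0, 2, 0], [0, -1, 0, 0, 0, 2]].
All simple roots have the same length, so the diagram is simply laced. The associated Dynkin diagram is a chain of 5 nodes with one extra node attached to the third node from one end (E_6), so the type is E_6.

E6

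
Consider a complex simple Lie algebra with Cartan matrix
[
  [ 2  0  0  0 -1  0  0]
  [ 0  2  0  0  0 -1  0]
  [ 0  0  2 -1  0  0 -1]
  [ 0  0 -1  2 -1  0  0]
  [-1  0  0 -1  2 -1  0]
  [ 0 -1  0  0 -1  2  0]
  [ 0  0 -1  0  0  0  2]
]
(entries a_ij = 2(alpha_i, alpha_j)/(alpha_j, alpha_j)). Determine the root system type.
The matrix has rank 7 with 2's on the diagonal. Reading the off-diagonal entries as Dynkin edges (a single edge where a_ij = a_ji = -1; a double or triple edge where a_ij * a_ji = 2 or 3), the diagram is a chain of 6 nodes with one extra node attached to the third node from one end (E_7). One simple-root ordering that puts it in standard form is (alpha_2, alpha_1, alpha_6, alpha_5, alpha_4, alpha_3, alpha_7). So the algebra is type E_7.

E7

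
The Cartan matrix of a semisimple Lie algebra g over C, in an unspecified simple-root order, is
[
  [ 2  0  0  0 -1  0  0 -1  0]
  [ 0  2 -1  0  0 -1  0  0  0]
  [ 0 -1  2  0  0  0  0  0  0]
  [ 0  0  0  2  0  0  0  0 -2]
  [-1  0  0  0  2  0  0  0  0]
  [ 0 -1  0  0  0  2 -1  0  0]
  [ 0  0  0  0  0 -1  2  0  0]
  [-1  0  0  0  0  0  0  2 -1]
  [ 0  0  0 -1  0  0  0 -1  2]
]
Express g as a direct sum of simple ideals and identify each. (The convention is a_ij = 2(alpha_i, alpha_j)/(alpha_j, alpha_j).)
The diagram associated to this matrix has two connected components: the simple roots {alpha_2, alpha_3, alpha_6, alpha_7} form a chain of 4 nodes with single edges (A_4), and {alpha_1, alpha_4, alpha_5, alpha_8, alpha_9} form a chain of 5 nodes with a double edge at one end; the terminal node there is the unique long simple root (C_5). A semisimple Lie algebra decomposes uniquely as the direct sum of simple ideals, one per connected component of its Dynkin diagram, so g ≅ A_4 ⊕ C_5 (dimension 24 + 55 = 79).

A4 ⊕ C5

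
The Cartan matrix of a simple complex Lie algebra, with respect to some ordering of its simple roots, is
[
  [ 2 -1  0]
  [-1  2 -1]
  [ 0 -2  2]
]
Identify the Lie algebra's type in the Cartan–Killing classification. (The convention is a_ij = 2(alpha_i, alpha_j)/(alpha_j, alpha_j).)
type C_3

The matrix has rank 3 with 2's on the diagonal. Reading the off-diagonal entries as Dynkin edges (a single edge where a_ij = a_ji = -1; a double or triple edge where a_ij * a_ji = 2 or 3), the diagram is a chain of 3 nodes with a double edge at one end; the terminal node there is the unique long simple root (C_3). One simple-root ordering that puts it in standard form is (alpha_1, alpha_2, alpha_3). So the algebra is type C_3, i.e. sp(6).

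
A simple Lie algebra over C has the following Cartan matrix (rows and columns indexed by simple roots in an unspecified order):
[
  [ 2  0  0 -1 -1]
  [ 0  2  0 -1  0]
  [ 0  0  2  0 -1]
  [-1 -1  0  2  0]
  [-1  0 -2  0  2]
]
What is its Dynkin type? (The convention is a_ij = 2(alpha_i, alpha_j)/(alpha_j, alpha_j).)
type B_5

The matrix has rank 5 with 2's on the diagonal. Reading the off-diagonal entries as Dynkin edges (a single edge where a_ij = a_ji = -1; a double or triple edge where a_ij * a_ji = 2 or 3), the diagram is a chain of 5 nodes with a double edge at one end; the terminal node there is the unique short simple root (B_5). One simple-root ordering that puts it in standard form is (alpha_2, alpha_4, alpha_1, alpha_5, alpha_3). So the algebra is type B_5, i.e. so(11).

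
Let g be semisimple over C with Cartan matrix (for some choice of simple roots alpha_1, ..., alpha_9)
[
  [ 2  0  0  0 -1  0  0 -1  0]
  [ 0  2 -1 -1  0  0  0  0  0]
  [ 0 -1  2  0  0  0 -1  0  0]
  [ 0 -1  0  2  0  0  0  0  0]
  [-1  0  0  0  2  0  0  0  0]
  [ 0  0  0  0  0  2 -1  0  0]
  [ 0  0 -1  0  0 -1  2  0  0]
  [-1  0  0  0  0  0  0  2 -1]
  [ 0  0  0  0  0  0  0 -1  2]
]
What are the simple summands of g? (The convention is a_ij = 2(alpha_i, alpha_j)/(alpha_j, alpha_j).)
A_4 + A_5

The diagram associated to this matrix has two connected components: the simple roots {alpha_1, alpha_5, alpha_8, alpha_9} form a chain of 4 nodes with single edges (A_4), and {alpha_2, alpha_3, alpha_4, alpha_6, alpha_7} form a chain of 5 nodes with single edges (A_5). A semisimple Lie algebra decomposes uniquely as the direct sum of simple ideals, one per connected component of its Dynkin diagram, so g ≅ A_4 ⊕ A_5 (dimension 24 + 35 = 59).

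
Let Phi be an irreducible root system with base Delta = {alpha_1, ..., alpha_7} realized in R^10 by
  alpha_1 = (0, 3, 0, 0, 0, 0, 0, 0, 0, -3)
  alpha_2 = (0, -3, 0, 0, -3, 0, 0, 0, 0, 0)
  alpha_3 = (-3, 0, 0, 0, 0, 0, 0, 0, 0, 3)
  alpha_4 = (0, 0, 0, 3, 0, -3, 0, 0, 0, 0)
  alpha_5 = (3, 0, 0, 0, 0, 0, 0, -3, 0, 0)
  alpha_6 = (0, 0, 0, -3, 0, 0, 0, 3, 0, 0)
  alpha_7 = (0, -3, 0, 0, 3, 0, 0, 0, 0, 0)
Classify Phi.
Compute the Cartan integers a_ij = 2(alpha_i, alpha_j)/(alpha_j, alpha_j); the resulting 7x7 Cartan matrix is
[[2, -1, -1, 0, 0, 0, -1], [-1, 2, 0, 0, 0, 0, 0], [-1, 0, 2, 0, -1, 0, 0], [0, 0, 0, 2, 0, -1, 0], [0, 0, -1, 0, 2, -1, 0], [0, 0, 0, -1, -1, 2, 0], [-1, 0, 0, 0, 0, 0, 2]].
All simple roots have the same length, so the diagram is simply laced. The associated Dynkin diagram is a chain of 5 nodes with a fork of two nodes at one end (D_7), so the type is D_7 (the algebra so(14)).

D_7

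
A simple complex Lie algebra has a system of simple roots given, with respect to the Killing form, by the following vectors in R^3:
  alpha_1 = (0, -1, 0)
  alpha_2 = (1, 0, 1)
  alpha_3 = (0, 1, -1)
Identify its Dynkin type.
B_3 (so(7))

Compute the Cartan integers a_ij = 2(alpha_i, alpha_j)/(alpha_j, alpha_j); the resulting 3x3 Cartan matrix is
[[2, 0, -1], [0, 2, -1], [-2, -1, 2]].
The roots have two lengths (squared-length ratio 2:1); the short ones are alpha_{1}. The associated Dynkin diagram is a chain of 3 nodes with a double edge at one end; the terminal node there is the unique short simple root (B_3), so the type is B_3 (the algebra so(7)).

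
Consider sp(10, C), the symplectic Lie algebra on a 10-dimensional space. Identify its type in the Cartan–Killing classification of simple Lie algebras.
This is sp(10), which has dimension 10(10+1)/2 = 55 and rank 10/2 = 5. In the classification of classical Lie algebras, the symplectic algebra sp(2n) has type C_n; here n = 5, so the Dynkin diagram is a chain of 5 nodes with a double edge at one end; the terminal node there is the unique long simple root (C_5). Hence the type is C_5.

C5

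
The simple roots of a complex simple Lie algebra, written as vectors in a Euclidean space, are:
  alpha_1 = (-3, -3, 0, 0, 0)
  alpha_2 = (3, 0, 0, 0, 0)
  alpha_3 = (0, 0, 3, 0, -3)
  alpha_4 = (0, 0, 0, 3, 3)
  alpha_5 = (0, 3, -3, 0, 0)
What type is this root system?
Compute the Cartan integers a_ij = 2(alpha_i, alpha_j)/(alpha_j, alpha_j); the resulting 5x5 Cartan matrix is
[[2, -2, 0, 0, -1], [-1, 2, 0, 0, 0], [0, 0, 2, -1, -1], [0, 0, -1, 2, 0], [-1, 0, -1, 0, 2]].
The roots have two lengths (squared-length ratio 2:1); the short ones are alpha_{2}. The associated Dynkin diagram is a chain of 5 nodes with a double edge at one end; the terminal node there is the unique short simple root (B_5), so the type is B_5 (the algebra so(11)).

B_5 (so(11))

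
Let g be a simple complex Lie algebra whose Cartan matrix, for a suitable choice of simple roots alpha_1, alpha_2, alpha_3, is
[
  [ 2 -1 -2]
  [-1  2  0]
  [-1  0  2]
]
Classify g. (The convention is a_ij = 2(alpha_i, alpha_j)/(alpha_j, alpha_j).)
B_3

The matrix has rank 3 with 2's on the diagonal. Reading the off-diagonal entries as Dynkin edges (a single edge where a_ij = a_ji = -1; a double or triple edge where a_ij * a_ji = 2 or 3), the diagram is a chain of 3 nodes with a double edge at one end; the terminal node there is the unique short simple root (B_3). One simple-root ordering that puts it in standard form is (alpha_2, alpha_1, alpha_3). So the algebra is type B_3, i.e. so(7).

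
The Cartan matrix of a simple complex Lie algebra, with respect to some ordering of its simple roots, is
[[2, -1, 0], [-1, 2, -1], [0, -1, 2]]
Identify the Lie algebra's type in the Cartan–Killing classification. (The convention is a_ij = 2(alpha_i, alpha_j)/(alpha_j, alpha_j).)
The matrix has rank 3 with 2's on the diagonal. Reading the off-diagonal entries as Dynkin edges (a single edge where a_ij = a_ji = -1; a double or triple edge where a_ij * a_ji = 2 or 3), the diagram is a chain of 3 nodes with single edges (A_3). One simple-root ordering that puts it in standard form is (alpha_3, alpha_2, alpha_1). So the algebra is type A_3, i.e. sl(4).

type A_3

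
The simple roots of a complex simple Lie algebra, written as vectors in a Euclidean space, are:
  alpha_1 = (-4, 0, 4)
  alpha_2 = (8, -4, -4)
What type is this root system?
G2

Compute the Cartan integers a_ij = 2(alpha_i, alpha_j)/(alpha_j, alpha_j); the resulting 2x2 Cartan matrix is
[[2, -1], [-3, 2]].
The roots have two lengths (squared-length ratio 3:1); the short ones are alpha_{1}. The associated Dynkin diagram is two nodes joined by a triple edge (G_2), so the type is G_2.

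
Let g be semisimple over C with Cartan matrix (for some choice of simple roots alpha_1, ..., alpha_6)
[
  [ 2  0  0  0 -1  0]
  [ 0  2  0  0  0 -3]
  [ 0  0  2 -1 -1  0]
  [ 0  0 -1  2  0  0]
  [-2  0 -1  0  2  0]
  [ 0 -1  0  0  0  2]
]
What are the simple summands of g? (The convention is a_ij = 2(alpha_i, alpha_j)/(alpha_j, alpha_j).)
The diagram associated to this matrix has two connected components: the simple roots {alpha_1, alpha_3, alpha_4, alpha_5} form a chain of 4 nodes with a double edge at one end; the terminal node there is the unique short simple root (B_4), and {alpha_2, alpha_6} form two nodes joined by a triple edge (G_2). A semisimple Lie algebra decomposes uniquely as the direct sum of simple ideals, one per connected component of its Dynkin diagram, so g ≅ B_4 ⊕ G_2 (dimension 36 + 14 = 50).

type B_4 ⊕ type G_2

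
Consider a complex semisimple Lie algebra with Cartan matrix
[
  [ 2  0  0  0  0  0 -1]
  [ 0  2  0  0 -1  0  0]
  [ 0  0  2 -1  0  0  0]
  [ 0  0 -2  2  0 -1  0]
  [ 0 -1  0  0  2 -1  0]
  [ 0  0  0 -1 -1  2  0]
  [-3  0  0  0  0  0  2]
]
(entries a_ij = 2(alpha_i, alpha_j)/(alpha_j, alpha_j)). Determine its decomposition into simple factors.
The diagram associated to this matrix has two connected components: the simple roots {alpha_2, alpha_3, alpha_4, alpha_5, alpha_6} form a chain of 5 nodes with a double edge at one end; the terminal node there is the unique short simple root (B_5), and {alpha_1, alpha_7} form two nodes joined by a triple edge (G_2). A semisimple Lie algebra decomposes uniquely as the direct sum of simple ideals, one per connected component of its Dynkin diagram, so g ≅ B_5 ⊕ G_2 (dimension 55 + 14 = 69).

B5 ⊕ G2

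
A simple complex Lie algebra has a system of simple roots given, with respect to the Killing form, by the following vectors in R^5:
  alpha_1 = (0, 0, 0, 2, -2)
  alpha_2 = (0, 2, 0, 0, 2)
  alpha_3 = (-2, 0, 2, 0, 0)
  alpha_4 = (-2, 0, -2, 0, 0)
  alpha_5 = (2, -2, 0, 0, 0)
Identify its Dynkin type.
D_5 (so(10))

Compute the Cartan integers a_ij = 2(alpha_i, alpha_j)/(alpha_j, alpha_j); the resulting 5x5 Cartan matrix is
[[2, -1, 0, 0, 0], [-1, 2, 0, 0, -1], [0, 0, 2, 0, -1], [0, 0, 0, 2, -1], [0, -1, -1, -1, 2]].
All simple roots have the same length, so the diagram is simply laced. The associated Dynkin diagram is a chain of 3 nodes with a fork of two nodes at one end (D_5), so the type is D_5 (the algebra so(10)).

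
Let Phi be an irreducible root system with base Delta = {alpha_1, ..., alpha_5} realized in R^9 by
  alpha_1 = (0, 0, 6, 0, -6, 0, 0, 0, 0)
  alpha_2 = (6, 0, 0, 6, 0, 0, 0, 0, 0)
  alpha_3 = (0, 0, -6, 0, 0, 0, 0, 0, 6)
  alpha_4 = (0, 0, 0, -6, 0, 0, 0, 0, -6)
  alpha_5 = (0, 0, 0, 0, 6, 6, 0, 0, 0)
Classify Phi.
type A_5

Compute the Cartan integers a_ij = 2(alpha_i, alpha_j)/(alpha_j, alpha_j); the resulting 5x5 Cartan matrix is
[[2, 0, -1, 0, -1], [0, 2, 0, -1, 0], [-1, 0, 2, -1, 0], [0, -1, -1, 2, 0], [-1, 0, 0, 0, 2]].
All simple roots have the same length, so the diagram is simply laced. The associated Dynkin diagram is a chain of 5 nodes with single edges (A_5), so the type is A_5 (the algebra sl(6)).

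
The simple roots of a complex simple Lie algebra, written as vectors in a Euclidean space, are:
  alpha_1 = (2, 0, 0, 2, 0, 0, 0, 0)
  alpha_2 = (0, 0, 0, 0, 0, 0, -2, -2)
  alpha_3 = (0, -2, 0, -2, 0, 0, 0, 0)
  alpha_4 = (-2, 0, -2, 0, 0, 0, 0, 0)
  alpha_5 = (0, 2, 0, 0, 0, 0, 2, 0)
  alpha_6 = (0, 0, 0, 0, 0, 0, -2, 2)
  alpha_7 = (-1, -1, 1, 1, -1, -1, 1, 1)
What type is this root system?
Compute the Cartan integers a_ij = 2(alpha_i, alpha_j)/(alpha_j, alpha_j); the resulting 7x7 Cartan matrix is
[[2, 0, -1, -1, 0, 0, 0], [0, 2, 0, 0, -1, 0, -1], [-1, 0, 2, 0, -1, 0, 0], [-1, 0, 0, 2, 0, 0, 0], [0, -1, -1, 0, 2, -1, 0], [0, 0, 0, 0, -1, 2, 0], [0, -1, 0, 0, 0, 0, 2]].
All simple roots have the same length, so the diagram is simply laced. The associated Dynkin diagram is a chain of 6 nodes with one extra node attached to the third node from one end (E_7), so the type is E_7.

E_7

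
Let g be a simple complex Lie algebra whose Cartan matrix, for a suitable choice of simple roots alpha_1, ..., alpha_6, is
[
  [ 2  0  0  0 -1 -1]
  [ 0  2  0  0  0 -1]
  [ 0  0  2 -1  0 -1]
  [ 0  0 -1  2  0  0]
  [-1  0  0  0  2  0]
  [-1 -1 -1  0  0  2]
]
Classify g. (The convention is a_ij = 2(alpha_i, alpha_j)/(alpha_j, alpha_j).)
The matrix has rank 6 with 2's on the diagonal. Reading the off-diagonal entries as Dynkin edges (a single edge where a_ij = a_ji = -1; a double or triple edge where a_ij * a_ji = 2 or 3), the diagram is a chain of 5 nodes with one extra node attached to the third node from one end (E_6). One simple-root ordering that puts it in standard form is (alpha_5, alpha_2, alpha_1, alpha_6, alpha_3, alpha_4). So the algebra is type E_6.

type E_6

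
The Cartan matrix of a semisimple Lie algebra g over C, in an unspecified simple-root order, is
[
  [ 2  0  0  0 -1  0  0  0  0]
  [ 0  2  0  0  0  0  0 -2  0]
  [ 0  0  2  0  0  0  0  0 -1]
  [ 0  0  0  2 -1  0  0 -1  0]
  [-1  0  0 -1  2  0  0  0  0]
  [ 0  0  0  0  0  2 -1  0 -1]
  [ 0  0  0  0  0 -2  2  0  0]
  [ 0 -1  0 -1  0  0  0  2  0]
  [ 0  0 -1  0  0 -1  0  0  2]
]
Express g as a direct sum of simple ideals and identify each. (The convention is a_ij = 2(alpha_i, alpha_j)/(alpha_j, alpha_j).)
The diagram associated to this matrix has two connected components: the simple roots {alpha_3, alpha_6, alpha_7, alpha_9} form a chain of 4 nodes with a double edge at one end; the terminal node there is the unique long simple root (C_4), and {alpha_1, alpha_2, alpha_4, alpha_5, alpha_8} form a chain of 5 nodes with a double edge at one end; the terminal node there is the unique long simple root (C_5). A semisimple Lie algebra decomposes uniquely as the direct sum of simple ideals, one per connected component of its Dynkin diagram, so g ≅ C_4 ⊕ C_5 (dimension 36 + 55 = 91).

C_4 ⊕ C_5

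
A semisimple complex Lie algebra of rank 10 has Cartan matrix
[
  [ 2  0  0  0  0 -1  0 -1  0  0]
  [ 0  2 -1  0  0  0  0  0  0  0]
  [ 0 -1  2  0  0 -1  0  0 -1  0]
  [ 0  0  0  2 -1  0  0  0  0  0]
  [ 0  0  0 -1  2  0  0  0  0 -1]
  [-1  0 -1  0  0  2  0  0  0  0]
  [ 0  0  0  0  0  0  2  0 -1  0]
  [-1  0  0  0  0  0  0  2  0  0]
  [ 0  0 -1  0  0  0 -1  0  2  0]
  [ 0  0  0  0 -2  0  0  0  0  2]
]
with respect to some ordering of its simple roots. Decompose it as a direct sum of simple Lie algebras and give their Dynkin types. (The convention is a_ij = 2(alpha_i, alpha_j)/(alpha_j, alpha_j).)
C_3 ⊕ E_7

The diagram associated to this matrix has two connected components: the simple roots {alpha_4, alpha_5, alpha_10} form a chain of 3 nodes with a double edge at one end; the terminal node there is the unique long simple root (C_3), and {alpha_1, alpha_2, alpha_3, alpha_6, alpha_7, alpha_8, alpha_9} form a chain of 6 nodes with one extra node attached to the third node from one end (E_7). A semisimple Lie algebra decomposes uniquely as the direct sum of simple ideals, one per connected component of its Dynkin diagram, so g ≅ C_3 ⊕ E_7 (dimension 21 + 133 = 154).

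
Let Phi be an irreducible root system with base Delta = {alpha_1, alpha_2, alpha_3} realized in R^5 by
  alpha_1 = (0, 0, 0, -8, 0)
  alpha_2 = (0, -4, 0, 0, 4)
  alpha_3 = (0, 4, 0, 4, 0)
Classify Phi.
type C_3

Compute the Cartan integers a_ij = 2(alpha_i, alpha_j)/(alpha_j, alpha_j); the resulting 3x3 Cartan matrix is
[[2, 0, -2], [0, 2, -1], [-1, -1, 2]].
The roots have two lengths (squared-length ratio 2:1); the short ones are alpha_{2,3}. The associated Dynkin diagram is a chain of 3 nodes with a double edge at one end; the terminal node there is the unique long simple root (C_3), so the type is C_3 (the algebra sp(6)).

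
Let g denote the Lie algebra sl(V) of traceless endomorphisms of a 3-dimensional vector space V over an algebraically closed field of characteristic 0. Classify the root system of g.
A_2

This is sl(3), which has dimension 3^2 - 1 = 8 and rank 3 - 1 = 2 (a Cartan subalgebra is the diagonal traceless matrices). In the classification of classical Lie algebras, the special linear algebra sl(n+1) has type A_n; here n = 2, so the Dynkin diagram is a chain of 2 nodes with single edges (A_2). Hence the type is A_2.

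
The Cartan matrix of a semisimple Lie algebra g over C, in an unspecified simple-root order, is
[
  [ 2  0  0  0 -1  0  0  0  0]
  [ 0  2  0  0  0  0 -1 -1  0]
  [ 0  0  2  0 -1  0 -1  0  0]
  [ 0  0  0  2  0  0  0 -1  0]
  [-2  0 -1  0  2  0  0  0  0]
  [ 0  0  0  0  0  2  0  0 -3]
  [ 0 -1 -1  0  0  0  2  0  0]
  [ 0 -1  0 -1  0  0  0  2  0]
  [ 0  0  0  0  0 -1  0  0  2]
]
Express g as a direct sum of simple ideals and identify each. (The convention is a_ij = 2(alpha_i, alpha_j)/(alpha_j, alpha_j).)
B7 ⊕ G2

The diagram associated to this matrix has two connected components: the simple roots {alpha_1, alpha_2, alpha_3, alpha_4, alpha_5, alpha_7, alpha_8} form a chain of 7 nodes with a double edge at one end; the terminal node there is the unique short simple root (B_7), and {alpha_6, alpha_9} form two nodes joined by a triple edge (G_2). A semisimple Lie algebra decomposes uniquely as the direct sum of simple ideals, one per connected component of its Dynkin diagram, so g ≅ B_7 ⊕ G_2 (dimension 105 + 14 = 119).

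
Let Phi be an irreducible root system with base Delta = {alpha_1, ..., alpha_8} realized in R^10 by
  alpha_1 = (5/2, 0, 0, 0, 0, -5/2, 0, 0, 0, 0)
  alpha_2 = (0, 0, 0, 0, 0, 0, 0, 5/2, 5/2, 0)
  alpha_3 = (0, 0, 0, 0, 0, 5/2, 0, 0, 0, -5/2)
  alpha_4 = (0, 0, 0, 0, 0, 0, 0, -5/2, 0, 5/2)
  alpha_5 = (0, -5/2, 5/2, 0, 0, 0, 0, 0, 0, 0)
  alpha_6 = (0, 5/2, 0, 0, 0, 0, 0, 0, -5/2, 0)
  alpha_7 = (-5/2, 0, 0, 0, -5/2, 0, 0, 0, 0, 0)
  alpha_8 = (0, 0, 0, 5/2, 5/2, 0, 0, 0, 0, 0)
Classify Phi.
A8

Compute the Cartan integers a_ij = 2(alpha_i, alpha_j)/(alpha_j, alpha_j); the resulting 8x8 Cartan matrix is
[[2, 0, -1, 0, 0, 0, -1, 0], [0, 2, 0, -1, 0, -1, 0, 0], [-1, 0, 2, -1, 0, 0, 0, 0], [0, -1, -1, 2, 0, 0, 0, 0], [0, 0, 0, 0, 2, -1, 0, 0], [0, -1, 0, 0, -1, 2, 0, 0], [-1, 0, 0, 0, 0, 0, 2, -1], [0, 0, 0, 0, 0, 0, -1, 2]].
All simple roots have the same length, so the diagram is simply laced. The associated Dynkin diagram is a chain of 8 nodes with single edges (A_8), so the type is A_8 (the algebra sl(9)).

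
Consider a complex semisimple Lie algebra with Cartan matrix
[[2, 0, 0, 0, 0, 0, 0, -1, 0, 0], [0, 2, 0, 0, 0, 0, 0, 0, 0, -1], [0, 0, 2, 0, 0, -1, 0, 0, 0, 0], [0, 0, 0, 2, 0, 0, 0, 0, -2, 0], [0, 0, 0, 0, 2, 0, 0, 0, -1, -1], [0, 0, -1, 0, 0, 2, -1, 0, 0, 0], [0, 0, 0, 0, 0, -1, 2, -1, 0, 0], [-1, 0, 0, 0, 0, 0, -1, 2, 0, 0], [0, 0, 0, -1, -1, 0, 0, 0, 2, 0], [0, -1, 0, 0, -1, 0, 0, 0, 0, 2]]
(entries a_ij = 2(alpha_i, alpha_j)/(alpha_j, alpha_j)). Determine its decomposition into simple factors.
The diagram associated to this matrix has two connected components: the simple roots {alpha_1, alpha_3, alpha_6, alpha_7, alpha_8} form a chain of 5 nodes with single edges (A_5), and {alpha_2, alpha_4, alpha_5, alpha_9, alpha_10} form a chain of 5 nodes with a double edge at one end; the terminal node there is the unique long simple root (C_5). A semisimple Lie algebra decomposes uniquely as the direct sum of simple ideals, one per connected component of its Dynkin diagram, so g ≅ A_5 ⊕ C_5 (dimension 35 + 55 = 90).

A_5 + C_5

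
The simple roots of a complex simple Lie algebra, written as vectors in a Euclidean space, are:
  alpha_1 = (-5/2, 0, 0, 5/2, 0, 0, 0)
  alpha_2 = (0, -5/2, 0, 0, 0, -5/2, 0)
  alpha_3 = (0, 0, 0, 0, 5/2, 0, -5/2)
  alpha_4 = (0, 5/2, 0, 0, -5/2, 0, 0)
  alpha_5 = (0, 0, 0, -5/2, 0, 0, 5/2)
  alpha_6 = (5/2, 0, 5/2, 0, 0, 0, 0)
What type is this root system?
A6

Compute the Cartan integers a_ij = 2(alpha_i, alpha_j)/(alpha_j, alpha_j); the resulting 6x6 Cartan matrix is
[[2, 0, 0, 0, -1, -1], [0, 2, 0, -1, 0, 0], [0, 0, 2, -1, -1, 0], [0, -1, -1, 2, 0, 0], [-1, 0, -1, 0, 2, 0], [-1, 0, 0, 0, 0, 2]].
All simple roots have the same length, so the diagram is simply laced. The associated Dynkin diagram is a chain of 6 nodes with single edges (A_6), so the type is A_6 (the algebra sl(7)).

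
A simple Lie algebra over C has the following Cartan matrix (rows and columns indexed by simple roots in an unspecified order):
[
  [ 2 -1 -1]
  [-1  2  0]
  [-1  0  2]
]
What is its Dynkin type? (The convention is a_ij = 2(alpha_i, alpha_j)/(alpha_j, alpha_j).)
A_3 (sl(4))

The matrix has rank 3 with 2's on the diagonal. Reading the off-diagonal entries as Dynkin edges (a single edge where a_ij = a_ji = -1; a double or triple edge where a_ij * a_ji = 2 or 3), the diagram is a chain of 3 nodes with single edges (A_3). One simple-root ordering that puts it in standard form is (alpha_3, alpha_1, alpha_2). So the algebra is type A_3, i.e. sl(4).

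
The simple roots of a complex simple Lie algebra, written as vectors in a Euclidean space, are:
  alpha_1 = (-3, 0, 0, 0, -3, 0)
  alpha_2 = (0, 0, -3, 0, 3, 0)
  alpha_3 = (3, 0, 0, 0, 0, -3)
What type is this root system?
Compute the Cartan integers a_ij = 2(alpha_i, alpha_j)/(alpha_j, alpha_j); the resulting 3x3 Cartan matrix is
[[2, -1, -1], [-1, 2, 0], [-1, 0, 2]].
All simple roots have the same length, so the diagram is simply laced. The associated Dynkin diagram is a chain of 3 nodes with single edges (A_3), so the type is A_3 (the algebra sl(4)).

A_3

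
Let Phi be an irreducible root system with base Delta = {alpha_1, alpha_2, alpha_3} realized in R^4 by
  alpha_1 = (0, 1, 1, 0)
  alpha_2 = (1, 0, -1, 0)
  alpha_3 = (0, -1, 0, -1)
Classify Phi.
type A_3

Compute the Cartan integers a_ij = 2(alpha_i, alpha_j)/(alpha_j, alpha_j); the resulting 3x3 Cartan matrix is
[[2, -1, -1], [-1, 2, 0], [-1, 0, 2]].
All simple roots have the same length, so the diagram is simply laced. The associated Dynkin diagram is a chain of 3 nodes with single edges (A_3), so the type is A_3 (the algebra sl(4)).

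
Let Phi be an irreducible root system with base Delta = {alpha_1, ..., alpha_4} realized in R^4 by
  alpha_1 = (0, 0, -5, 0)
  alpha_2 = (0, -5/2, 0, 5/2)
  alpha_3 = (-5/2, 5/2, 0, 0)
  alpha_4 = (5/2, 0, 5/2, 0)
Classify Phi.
C4

Compute the Cartan integers a_ij = 2(alpha_i, alpha_j)/(alpha_j, alpha_j); the resulting 4x4 Cartan matrix is
[[2, 0, 0, -2], [0, 2, -1, 0], [0, -1, 2, -1], [-1, 0, -1, 2]].
The roots have two lengths (squared-length ratio 2:1); the short ones are alpha_{2,3,4}. The associated Dynkin diagram is a chain of 4 nodes with a double edge at one end; the terminal node there is the unique long simple root (C_4), so the type is C_4 (the algebra sp(8)).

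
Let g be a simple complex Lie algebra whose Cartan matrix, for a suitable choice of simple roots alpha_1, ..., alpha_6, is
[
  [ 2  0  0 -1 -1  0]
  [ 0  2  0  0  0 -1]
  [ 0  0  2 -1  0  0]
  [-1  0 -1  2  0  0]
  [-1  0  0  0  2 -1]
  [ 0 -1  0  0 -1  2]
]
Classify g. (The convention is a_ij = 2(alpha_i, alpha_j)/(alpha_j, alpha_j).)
A_6 (sl(7))

The matrix has rank 6 with 2's on the diagonal. Reading the off-diagonal entries as Dynkin edges (a single edge where a_ij = a_ji = -1; a double or triple edge where a_ij * a_ji = 2 or 3), the diagram is a chain of 6 nodes with single edges (A_6). One simple-root ordering that puts it in standard form is (alpha_3, alpha_4, alpha_1, alpha_5, alpha_6, alpha_2). So the algebra is type A_6, i.e. sl(7).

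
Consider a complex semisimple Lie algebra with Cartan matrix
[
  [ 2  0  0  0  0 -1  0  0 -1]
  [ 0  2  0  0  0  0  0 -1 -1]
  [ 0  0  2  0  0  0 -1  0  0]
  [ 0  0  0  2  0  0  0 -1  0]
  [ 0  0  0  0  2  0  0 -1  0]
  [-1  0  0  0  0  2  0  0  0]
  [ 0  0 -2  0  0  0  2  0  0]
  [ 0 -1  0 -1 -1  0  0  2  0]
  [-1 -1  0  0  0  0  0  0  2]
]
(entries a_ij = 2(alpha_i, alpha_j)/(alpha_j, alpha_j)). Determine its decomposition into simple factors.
B2 + D7

The diagram associated to this matrix has two connected components: the simple roots {alpha_3, alpha_7} form a chain of 2 nodes with a double edge at one end; the terminal node there is the unique short simple root (B_2), and {alpha_1, alpha_2, alpha_4, alpha_5, alpha_6, alpha_8, alpha_9} form a chain of 5 nodes with a fork of two nodes at one end (D_7). A semisimple Lie algebra decomposes uniquely as the direct sum of simple ideals, one per connected component of its Dynkin diagram, so g ≅ B_2 ⊕ D_7 (dimension 10 + 91 = 101).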